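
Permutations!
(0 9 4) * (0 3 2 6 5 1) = (0 9 4 3 2 6 5 1) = [9, 0, 6, 2, 3, 1, 5, 7, 8, 4]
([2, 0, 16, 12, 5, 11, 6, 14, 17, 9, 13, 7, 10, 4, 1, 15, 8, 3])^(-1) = (0 1 14 7 11 5 4 13 10 12 3 17 8 16 2)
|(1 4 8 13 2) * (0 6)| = 10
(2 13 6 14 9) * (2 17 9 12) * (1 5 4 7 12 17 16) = (1 5 4 7 12 2 13 6 14 17 9 16) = [0, 5, 13, 3, 7, 4, 14, 12, 8, 16, 10, 11, 2, 6, 17, 15, 1, 9]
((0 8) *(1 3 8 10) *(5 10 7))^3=((0 7 5 10 1 3 8))^3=(0 10 8 5 3 7 1)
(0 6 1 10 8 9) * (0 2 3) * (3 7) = (0 6 1 10 8 9 2 7 3) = [6, 10, 7, 0, 4, 5, 1, 3, 9, 2, 8]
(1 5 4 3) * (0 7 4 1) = [7, 5, 2, 0, 3, 1, 6, 4] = (0 7 4 3)(1 5)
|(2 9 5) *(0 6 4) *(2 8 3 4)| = 8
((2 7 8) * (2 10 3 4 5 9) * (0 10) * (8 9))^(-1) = ((0 10 3 4 5 8)(2 7 9))^(-1) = (0 8 5 4 3 10)(2 9 7)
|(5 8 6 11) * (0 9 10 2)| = |(0 9 10 2)(5 8 6 11)| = 4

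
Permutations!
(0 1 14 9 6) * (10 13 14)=[1, 10, 2, 3, 4, 5, 0, 7, 8, 6, 13, 11, 12, 14, 9]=(0 1 10 13 14 9 6)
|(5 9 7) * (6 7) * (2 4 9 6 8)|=12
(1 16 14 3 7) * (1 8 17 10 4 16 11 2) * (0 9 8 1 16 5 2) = [9, 11, 16, 7, 5, 2, 6, 1, 17, 8, 4, 0, 12, 13, 3, 15, 14, 10] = (0 9 8 17 10 4 5 2 16 14 3 7 1 11)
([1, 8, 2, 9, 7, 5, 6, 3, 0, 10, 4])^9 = [0, 1, 2, 7, 10, 5, 6, 4, 8, 3, 9]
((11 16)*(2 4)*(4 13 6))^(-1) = (2 4 6 13)(11 16)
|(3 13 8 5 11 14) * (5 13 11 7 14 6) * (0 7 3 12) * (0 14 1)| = 12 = |(0 7 1)(3 11 6 5)(8 13)(12 14)|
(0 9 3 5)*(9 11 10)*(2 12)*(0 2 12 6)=(12)(0 11 10 9 3 5 2 6)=[11, 1, 6, 5, 4, 2, 0, 7, 8, 3, 9, 10, 12]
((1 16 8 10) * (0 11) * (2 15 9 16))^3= (0 11)(1 9 10 15 8 2 16)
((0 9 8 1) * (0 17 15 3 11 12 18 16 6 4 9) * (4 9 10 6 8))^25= (1 16 12 3 17 8 18 11 15)(4 10 6 9)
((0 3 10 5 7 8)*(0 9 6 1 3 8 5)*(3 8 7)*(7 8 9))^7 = ((0 8 7 5 3 10)(1 9 6))^7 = (0 8 7 5 3 10)(1 9 6)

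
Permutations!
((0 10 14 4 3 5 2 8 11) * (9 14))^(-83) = ((0 10 9 14 4 3 5 2 8 11))^(-83) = (0 2 4 10 8 3 9 11 5 14)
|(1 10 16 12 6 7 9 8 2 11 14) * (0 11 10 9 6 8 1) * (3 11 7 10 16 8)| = |(0 7 6 10 8 2 16 12 3 11 14)(1 9)| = 22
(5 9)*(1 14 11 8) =(1 14 11 8)(5 9) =[0, 14, 2, 3, 4, 9, 6, 7, 1, 5, 10, 8, 12, 13, 11]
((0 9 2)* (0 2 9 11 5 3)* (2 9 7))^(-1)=(0 3 5 11)(2 7 9)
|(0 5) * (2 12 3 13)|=4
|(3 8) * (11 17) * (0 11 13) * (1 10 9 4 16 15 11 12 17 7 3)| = 20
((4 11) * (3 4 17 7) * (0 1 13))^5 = ((0 1 13)(3 4 11 17 7))^5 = (17)(0 13 1)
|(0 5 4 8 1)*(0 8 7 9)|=|(0 5 4 7 9)(1 8)|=10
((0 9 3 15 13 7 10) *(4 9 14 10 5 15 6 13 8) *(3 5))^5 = ((0 14 10)(3 6 13 7)(4 9 5 15 8))^5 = (15)(0 10 14)(3 6 13 7)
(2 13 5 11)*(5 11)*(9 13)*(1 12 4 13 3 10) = (1 12 4 13 11 2 9 3 10) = [0, 12, 9, 10, 13, 5, 6, 7, 8, 3, 1, 2, 4, 11]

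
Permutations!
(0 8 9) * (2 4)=(0 8 9)(2 4)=[8, 1, 4, 3, 2, 5, 6, 7, 9, 0]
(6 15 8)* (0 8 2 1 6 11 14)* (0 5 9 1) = [8, 6, 0, 3, 4, 9, 15, 7, 11, 1, 10, 14, 12, 13, 5, 2] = (0 8 11 14 5 9 1 6 15 2)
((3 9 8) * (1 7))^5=(1 7)(3 8 9)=((1 7)(3 9 8))^5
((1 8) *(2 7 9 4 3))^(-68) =(2 9 3 7 4)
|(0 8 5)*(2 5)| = 4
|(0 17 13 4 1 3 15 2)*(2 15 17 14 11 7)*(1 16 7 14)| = 18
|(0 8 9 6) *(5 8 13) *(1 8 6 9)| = 4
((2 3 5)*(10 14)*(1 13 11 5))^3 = ((1 13 11 5 2 3)(10 14))^3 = (1 5)(2 13)(3 11)(10 14)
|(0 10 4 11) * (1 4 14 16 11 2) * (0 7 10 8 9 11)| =24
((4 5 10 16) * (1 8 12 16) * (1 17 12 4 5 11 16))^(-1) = ((1 8 4 11 16 5 10 17 12))^(-1) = (1 12 17 10 5 16 11 4 8)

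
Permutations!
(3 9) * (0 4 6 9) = (0 4 6 9 3) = [4, 1, 2, 0, 6, 5, 9, 7, 8, 3]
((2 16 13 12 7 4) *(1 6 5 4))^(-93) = ((1 6 5 4 2 16 13 12 7))^(-93) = (1 13 4)(2 6 12)(5 7 16)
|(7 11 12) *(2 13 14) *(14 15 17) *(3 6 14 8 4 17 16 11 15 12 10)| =33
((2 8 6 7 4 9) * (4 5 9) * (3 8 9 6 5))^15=((2 9)(3 8 5 6 7))^15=(2 9)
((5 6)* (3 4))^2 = (6)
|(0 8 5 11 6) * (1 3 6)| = |(0 8 5 11 1 3 6)| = 7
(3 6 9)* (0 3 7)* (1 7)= (0 3 6 9 1 7)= [3, 7, 2, 6, 4, 5, 9, 0, 8, 1]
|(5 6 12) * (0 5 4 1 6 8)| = |(0 5 8)(1 6 12 4)| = 12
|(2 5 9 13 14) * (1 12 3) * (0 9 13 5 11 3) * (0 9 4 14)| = 11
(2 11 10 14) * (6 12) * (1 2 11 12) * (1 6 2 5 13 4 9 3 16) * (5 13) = (1 13 4 9 3 16)(2 12)(10 14 11) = [0, 13, 12, 16, 9, 5, 6, 7, 8, 3, 14, 10, 2, 4, 11, 15, 1]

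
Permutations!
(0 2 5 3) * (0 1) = [2, 0, 5, 1, 4, 3] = (0 2 5 3 1)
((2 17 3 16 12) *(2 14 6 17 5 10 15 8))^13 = (2 15 5 8 10)(3 16 12 14 6 17)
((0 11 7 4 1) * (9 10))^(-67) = ((0 11 7 4 1)(9 10))^(-67) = (0 4 11 1 7)(9 10)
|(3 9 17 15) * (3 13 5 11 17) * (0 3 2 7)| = |(0 3 9 2 7)(5 11 17 15 13)| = 5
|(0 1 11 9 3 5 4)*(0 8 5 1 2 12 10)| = 12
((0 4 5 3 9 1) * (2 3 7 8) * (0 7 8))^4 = ((0 4 5 8 2 3 9 1 7))^4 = (0 2 7 8 1 5 9 4 3)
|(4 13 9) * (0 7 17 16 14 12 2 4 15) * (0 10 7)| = 11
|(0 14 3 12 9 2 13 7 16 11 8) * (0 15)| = |(0 14 3 12 9 2 13 7 16 11 8 15)| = 12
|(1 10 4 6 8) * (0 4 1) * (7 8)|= |(0 4 6 7 8)(1 10)|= 10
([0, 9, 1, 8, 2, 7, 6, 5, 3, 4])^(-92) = [0, 1, 2, 3, 4, 5, 6, 7, 8, 9]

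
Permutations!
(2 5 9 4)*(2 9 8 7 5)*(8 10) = (4 9)(5 10 8 7) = [0, 1, 2, 3, 9, 10, 6, 5, 7, 4, 8]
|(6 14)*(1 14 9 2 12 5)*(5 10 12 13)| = 14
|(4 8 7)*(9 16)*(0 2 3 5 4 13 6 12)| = 10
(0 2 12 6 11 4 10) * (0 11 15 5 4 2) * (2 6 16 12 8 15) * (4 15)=[0, 1, 8, 3, 10, 15, 2, 7, 4, 9, 11, 6, 16, 13, 14, 5, 12]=(2 8 4 10 11 6)(5 15)(12 16)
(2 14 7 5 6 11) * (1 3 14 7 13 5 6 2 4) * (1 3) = (2 7 6 11 4 3 14 13 5) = [0, 1, 7, 14, 3, 2, 11, 6, 8, 9, 10, 4, 12, 5, 13]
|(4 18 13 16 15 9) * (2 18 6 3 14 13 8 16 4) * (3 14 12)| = 12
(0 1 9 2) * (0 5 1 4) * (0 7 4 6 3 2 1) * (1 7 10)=(0 6 3 2 5)(1 9 7 4 10)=[6, 9, 5, 2, 10, 0, 3, 4, 8, 7, 1]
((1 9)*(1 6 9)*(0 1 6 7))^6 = (0 1 6 9 7) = ((0 1 6 9 7))^6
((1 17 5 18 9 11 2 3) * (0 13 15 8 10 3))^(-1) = (0 2 11 9 18 5 17 1 3 10 8 15 13)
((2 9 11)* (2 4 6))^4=((2 9 11 4 6))^4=(2 6 4 11 9)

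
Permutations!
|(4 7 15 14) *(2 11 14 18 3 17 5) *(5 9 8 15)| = |(2 11 14 4 7 5)(3 17 9 8 15 18)| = 6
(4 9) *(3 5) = (3 5)(4 9) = [0, 1, 2, 5, 9, 3, 6, 7, 8, 4]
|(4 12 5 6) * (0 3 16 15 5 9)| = 9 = |(0 3 16 15 5 6 4 12 9)|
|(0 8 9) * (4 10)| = 6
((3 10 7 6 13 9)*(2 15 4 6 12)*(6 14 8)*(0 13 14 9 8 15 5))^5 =((0 13 8 6 14 15 4 9 3 10 7 12 2 5))^5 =(0 15 7 13 4 12 8 9 2 6 3 5 14 10)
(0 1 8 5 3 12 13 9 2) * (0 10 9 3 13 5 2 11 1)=(1 8 2 10 9 11)(3 12 5 13)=[0, 8, 10, 12, 4, 13, 6, 7, 2, 11, 9, 1, 5, 3]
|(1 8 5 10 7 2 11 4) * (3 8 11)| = 6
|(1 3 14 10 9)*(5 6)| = 10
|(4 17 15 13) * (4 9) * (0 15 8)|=|(0 15 13 9 4 17 8)|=7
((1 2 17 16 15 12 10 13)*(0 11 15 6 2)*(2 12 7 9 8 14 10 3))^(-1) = (0 1 13 10 14 8 9 7 15 11)(2 3 12 6 16 17)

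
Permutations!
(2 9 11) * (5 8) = (2 9 11)(5 8) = [0, 1, 9, 3, 4, 8, 6, 7, 5, 11, 10, 2]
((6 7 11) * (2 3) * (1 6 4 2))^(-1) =(1 3 2 4 11 7 6)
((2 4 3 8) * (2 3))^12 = (8)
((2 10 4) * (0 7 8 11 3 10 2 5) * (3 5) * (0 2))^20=((0 7 8 11 5 2)(3 10 4))^20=(0 8 5)(2 7 11)(3 4 10)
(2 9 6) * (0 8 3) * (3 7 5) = (0 8 7 5 3)(2 9 6) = [8, 1, 9, 0, 4, 3, 2, 5, 7, 6]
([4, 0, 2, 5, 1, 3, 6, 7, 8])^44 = (8)(0 1 4)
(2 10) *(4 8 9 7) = (2 10)(4 8 9 7) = [0, 1, 10, 3, 8, 5, 6, 4, 9, 7, 2]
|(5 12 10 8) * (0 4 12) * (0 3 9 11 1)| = 10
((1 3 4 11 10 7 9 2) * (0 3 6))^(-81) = ((0 3 4 11 10 7 9 2 1 6))^(-81) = (0 6 1 2 9 7 10 11 4 3)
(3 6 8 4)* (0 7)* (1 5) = (0 7)(1 5)(3 6 8 4) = [7, 5, 2, 6, 3, 1, 8, 0, 4]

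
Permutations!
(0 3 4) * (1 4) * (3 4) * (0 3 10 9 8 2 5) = [4, 10, 5, 1, 3, 0, 6, 7, 2, 8, 9] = (0 4 3 1 10 9 8 2 5)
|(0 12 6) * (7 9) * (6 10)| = 4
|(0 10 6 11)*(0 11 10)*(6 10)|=1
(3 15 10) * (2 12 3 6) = [0, 1, 12, 15, 4, 5, 2, 7, 8, 9, 6, 11, 3, 13, 14, 10] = (2 12 3 15 10 6)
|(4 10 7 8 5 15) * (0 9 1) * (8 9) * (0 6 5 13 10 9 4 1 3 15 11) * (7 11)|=40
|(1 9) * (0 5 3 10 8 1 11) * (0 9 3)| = 4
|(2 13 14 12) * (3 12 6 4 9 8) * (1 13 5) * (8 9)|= |(1 13 14 6 4 8 3 12 2 5)|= 10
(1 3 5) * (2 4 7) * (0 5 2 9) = (0 5 1 3 2 4 7 9) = [5, 3, 4, 2, 7, 1, 6, 9, 8, 0]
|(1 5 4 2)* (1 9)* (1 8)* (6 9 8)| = 10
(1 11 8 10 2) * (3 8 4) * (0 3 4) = (0 3 8 10 2 1 11) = [3, 11, 1, 8, 4, 5, 6, 7, 10, 9, 2, 0]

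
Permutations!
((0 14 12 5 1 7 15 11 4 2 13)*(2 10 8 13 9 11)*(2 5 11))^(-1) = ((0 14 12 11 4 10 8 13)(1 7 15 5)(2 9))^(-1) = (0 13 8 10 4 11 12 14)(1 5 15 7)(2 9)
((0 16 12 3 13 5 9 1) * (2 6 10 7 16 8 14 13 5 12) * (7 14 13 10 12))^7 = ((0 8 13 7 16 2 6 12 3 5 9 1)(10 14))^7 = (0 12 13 5 16 1 6 8 3 7 9 2)(10 14)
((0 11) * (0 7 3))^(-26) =((0 11 7 3))^(-26) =(0 7)(3 11)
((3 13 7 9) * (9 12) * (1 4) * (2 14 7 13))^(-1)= (1 4)(2 3 9 12 7 14)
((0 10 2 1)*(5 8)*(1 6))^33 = (0 6 10 1 2)(5 8)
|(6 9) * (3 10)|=2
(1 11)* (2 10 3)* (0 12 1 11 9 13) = (0 12 1 9 13)(2 10 3) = [12, 9, 10, 2, 4, 5, 6, 7, 8, 13, 3, 11, 1, 0]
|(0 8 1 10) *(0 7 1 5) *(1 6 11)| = 15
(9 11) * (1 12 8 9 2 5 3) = (1 12 8 9 11 2 5 3) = [0, 12, 5, 1, 4, 3, 6, 7, 9, 11, 10, 2, 8]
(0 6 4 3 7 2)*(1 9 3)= (0 6 4 1 9 3 7 2)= [6, 9, 0, 7, 1, 5, 4, 2, 8, 3]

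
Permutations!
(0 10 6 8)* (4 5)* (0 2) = (0 10 6 8 2)(4 5) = [10, 1, 0, 3, 5, 4, 8, 7, 2, 9, 6]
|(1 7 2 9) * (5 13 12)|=|(1 7 2 9)(5 13 12)|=12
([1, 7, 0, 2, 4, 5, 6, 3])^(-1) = [2, 0, 3, 7, 4, 5, 6, 1]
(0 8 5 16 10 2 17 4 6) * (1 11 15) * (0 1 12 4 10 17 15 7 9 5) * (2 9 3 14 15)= (0 8)(1 11 7 3 14 15 12 4 6)(5 16 17 10 9)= [8, 11, 2, 14, 6, 16, 1, 3, 0, 5, 9, 7, 4, 13, 15, 12, 17, 10]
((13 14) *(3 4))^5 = ((3 4)(13 14))^5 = (3 4)(13 14)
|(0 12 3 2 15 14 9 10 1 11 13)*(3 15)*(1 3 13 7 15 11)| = 11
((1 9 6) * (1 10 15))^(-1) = (1 15 10 6 9)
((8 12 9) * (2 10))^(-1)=((2 10)(8 12 9))^(-1)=(2 10)(8 9 12)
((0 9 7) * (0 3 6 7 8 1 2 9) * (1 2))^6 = ((2 9 8)(3 6 7))^6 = (9)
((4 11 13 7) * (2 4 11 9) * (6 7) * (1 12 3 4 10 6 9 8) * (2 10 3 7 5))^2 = (1 7 13 10 5 3 8 12 11 9 6 2 4)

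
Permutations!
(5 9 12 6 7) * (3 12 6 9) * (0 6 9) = [6, 1, 2, 12, 4, 3, 7, 5, 8, 9, 10, 11, 0] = (0 6 7 5 3 12)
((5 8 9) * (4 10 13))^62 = (4 13 10)(5 9 8)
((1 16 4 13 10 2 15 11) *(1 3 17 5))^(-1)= ((1 16 4 13 10 2 15 11 3 17 5))^(-1)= (1 5 17 3 11 15 2 10 13 4 16)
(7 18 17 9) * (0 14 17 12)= (0 14 17 9 7 18 12)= [14, 1, 2, 3, 4, 5, 6, 18, 8, 7, 10, 11, 0, 13, 17, 15, 16, 9, 12]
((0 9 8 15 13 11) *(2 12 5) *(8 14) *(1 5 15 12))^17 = (0 9 14 8 12 15 13 11)(1 2 5)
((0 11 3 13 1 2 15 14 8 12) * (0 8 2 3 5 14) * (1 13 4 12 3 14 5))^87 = (0 14)(1 15)(2 11)(3 8 12 4) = ((0 11 1 14 2 15)(3 4 12 8))^87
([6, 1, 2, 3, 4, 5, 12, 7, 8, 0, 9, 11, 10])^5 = [0, 1, 2, 3, 4, 5, 6, 7, 8, 9, 10, 11, 12]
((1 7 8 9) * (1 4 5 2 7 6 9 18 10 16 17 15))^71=(1 7 15 2 17 5 16 4 10 9 18 6 8)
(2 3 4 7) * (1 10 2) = (1 10 2 3 4 7) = [0, 10, 3, 4, 7, 5, 6, 1, 8, 9, 2]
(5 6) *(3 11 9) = (3 11 9)(5 6) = [0, 1, 2, 11, 4, 6, 5, 7, 8, 3, 10, 9]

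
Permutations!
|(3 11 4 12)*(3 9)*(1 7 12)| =|(1 7 12 9 3 11 4)| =7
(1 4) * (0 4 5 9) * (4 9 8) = [9, 5, 2, 3, 1, 8, 6, 7, 4, 0] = (0 9)(1 5 8 4)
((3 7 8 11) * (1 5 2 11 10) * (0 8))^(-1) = (0 7 3 11 2 5 1 10 8)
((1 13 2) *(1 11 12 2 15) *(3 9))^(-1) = ((1 13 15)(2 11 12)(3 9))^(-1) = (1 15 13)(2 12 11)(3 9)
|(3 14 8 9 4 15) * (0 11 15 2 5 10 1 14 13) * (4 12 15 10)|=33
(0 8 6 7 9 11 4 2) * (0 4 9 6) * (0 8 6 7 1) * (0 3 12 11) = (0 6 1 3 12 11 9)(2 4) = [6, 3, 4, 12, 2, 5, 1, 7, 8, 0, 10, 9, 11]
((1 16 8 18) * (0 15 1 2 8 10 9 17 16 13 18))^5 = ((0 15 1 13 18 2 8)(9 17 16 10))^5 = (0 2 13 15 8 18 1)(9 17 16 10)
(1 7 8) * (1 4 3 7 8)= (1 8 4 3 7)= [0, 8, 2, 7, 3, 5, 6, 1, 4]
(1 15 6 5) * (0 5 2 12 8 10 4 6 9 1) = (0 5)(1 15 9)(2 12 8 10 4 6) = [5, 15, 12, 3, 6, 0, 2, 7, 10, 1, 4, 11, 8, 13, 14, 9]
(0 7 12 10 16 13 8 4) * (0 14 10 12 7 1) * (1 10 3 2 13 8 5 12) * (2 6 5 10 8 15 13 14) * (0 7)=(0 8 4 2 14 3 6 5 12 1 7)(10 16 15 13)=[8, 7, 14, 6, 2, 12, 5, 0, 4, 9, 16, 11, 1, 10, 3, 13, 15]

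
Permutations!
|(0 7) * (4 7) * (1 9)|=6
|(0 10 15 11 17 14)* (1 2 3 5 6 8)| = 6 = |(0 10 15 11 17 14)(1 2 3 5 6 8)|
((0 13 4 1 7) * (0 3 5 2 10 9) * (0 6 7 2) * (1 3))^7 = (0 4 5 13 3)(1 2 10 9 6 7)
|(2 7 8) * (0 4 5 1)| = |(0 4 5 1)(2 7 8)| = 12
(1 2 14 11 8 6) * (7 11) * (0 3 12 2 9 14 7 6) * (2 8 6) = [3, 9, 7, 12, 4, 5, 1, 11, 0, 14, 10, 6, 8, 13, 2] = (0 3 12 8)(1 9 14 2 7 11 6)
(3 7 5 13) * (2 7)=[0, 1, 7, 2, 4, 13, 6, 5, 8, 9, 10, 11, 12, 3]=(2 7 5 13 3)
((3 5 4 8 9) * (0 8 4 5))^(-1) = ((0 8 9 3))^(-1) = (0 3 9 8)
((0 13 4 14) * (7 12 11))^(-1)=(0 14 4 13)(7 11 12)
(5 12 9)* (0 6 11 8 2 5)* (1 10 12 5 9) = (0 6 11 8 2 9)(1 10 12) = [6, 10, 9, 3, 4, 5, 11, 7, 2, 0, 12, 8, 1]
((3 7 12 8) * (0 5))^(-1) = (0 5)(3 8 12 7)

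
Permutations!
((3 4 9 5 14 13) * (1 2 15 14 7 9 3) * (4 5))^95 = ((1 2 15 14 13)(3 5 7 9 4))^95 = (15)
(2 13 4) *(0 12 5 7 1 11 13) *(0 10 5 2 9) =(0 12 2 10 5 7 1 11 13 4 9) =[12, 11, 10, 3, 9, 7, 6, 1, 8, 0, 5, 13, 2, 4]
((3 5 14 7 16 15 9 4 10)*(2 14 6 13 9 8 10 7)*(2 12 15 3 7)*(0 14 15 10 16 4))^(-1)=(0 9 13 6 5 3 16 8 15 2 4 7 10 12 14)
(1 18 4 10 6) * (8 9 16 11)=(1 18 4 10 6)(8 9 16 11)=[0, 18, 2, 3, 10, 5, 1, 7, 9, 16, 6, 8, 12, 13, 14, 15, 11, 17, 4]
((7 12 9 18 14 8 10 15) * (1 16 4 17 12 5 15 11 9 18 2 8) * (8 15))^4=((1 16 4 17 12 18 14)(2 15 7 5 8 10 11 9))^4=(1 12 16 18 4 14 17)(2 8)(5 9)(7 11)(10 15)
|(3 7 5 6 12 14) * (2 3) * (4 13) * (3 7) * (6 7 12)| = 6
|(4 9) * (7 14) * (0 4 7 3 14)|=4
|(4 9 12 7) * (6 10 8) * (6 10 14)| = 4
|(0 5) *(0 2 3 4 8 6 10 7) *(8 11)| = |(0 5 2 3 4 11 8 6 10 7)| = 10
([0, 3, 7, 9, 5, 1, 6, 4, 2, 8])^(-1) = [0, 5, 8, 1, 7, 4, 6, 2, 9, 3]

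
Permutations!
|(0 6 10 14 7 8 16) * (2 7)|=|(0 6 10 14 2 7 8 16)|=8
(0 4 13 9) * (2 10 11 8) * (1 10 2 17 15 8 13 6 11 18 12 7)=(0 4 6 11 13 9)(1 10 18 12 7)(8 17 15)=[4, 10, 2, 3, 6, 5, 11, 1, 17, 0, 18, 13, 7, 9, 14, 8, 16, 15, 12]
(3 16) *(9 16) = (3 9 16) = [0, 1, 2, 9, 4, 5, 6, 7, 8, 16, 10, 11, 12, 13, 14, 15, 3]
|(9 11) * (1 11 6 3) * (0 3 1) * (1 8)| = 10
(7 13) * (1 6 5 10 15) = (1 6 5 10 15)(7 13) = [0, 6, 2, 3, 4, 10, 5, 13, 8, 9, 15, 11, 12, 7, 14, 1]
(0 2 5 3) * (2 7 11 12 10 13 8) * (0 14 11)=(0 7)(2 5 3 14 11 12 10 13 8)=[7, 1, 5, 14, 4, 3, 6, 0, 2, 9, 13, 12, 10, 8, 11]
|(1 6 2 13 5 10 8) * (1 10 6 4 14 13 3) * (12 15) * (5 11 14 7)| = 42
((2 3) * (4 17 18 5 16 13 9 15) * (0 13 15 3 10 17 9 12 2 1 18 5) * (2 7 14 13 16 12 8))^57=((0 16 15 4 9 3 1 18)(2 10 17 5 12 7 14 13 8))^57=(0 16 15 4 9 3 1 18)(2 5 14)(7 8 17)(10 12 13)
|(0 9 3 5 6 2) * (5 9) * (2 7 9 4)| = 8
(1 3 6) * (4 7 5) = (1 3 6)(4 7 5) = [0, 3, 2, 6, 7, 4, 1, 5]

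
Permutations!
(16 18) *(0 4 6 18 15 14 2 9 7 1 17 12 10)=(0 4 6 18 16 15 14 2 9 7 1 17 12 10)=[4, 17, 9, 3, 6, 5, 18, 1, 8, 7, 0, 11, 10, 13, 2, 14, 15, 12, 16]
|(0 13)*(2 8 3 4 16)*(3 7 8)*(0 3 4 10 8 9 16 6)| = 11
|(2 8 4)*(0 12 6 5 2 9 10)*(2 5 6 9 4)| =|(0 12 9 10)(2 8)| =4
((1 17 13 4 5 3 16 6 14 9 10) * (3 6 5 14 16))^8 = (1 17 13 4 14 9 10)(5 16 6)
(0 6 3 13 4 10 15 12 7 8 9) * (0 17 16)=(0 6 3 13 4 10 15 12 7 8 9 17 16)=[6, 1, 2, 13, 10, 5, 3, 8, 9, 17, 15, 11, 7, 4, 14, 12, 0, 16]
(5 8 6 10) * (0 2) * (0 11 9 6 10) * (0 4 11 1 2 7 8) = (0 7 8 10 5)(1 2)(4 11 9 6) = [7, 2, 1, 3, 11, 0, 4, 8, 10, 6, 5, 9]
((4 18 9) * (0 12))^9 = ((0 12)(4 18 9))^9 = (18)(0 12)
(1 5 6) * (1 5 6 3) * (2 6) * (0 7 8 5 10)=(0 7 8 5 3 1 2 6 10)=[7, 2, 6, 1, 4, 3, 10, 8, 5, 9, 0]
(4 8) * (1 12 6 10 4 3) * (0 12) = [12, 0, 2, 1, 8, 5, 10, 7, 3, 9, 4, 11, 6] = (0 12 6 10 4 8 3 1)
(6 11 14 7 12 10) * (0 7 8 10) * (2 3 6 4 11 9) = (0 7 12)(2 3 6 9)(4 11 14 8 10) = [7, 1, 3, 6, 11, 5, 9, 12, 10, 2, 4, 14, 0, 13, 8]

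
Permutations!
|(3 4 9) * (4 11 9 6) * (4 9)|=|(3 11 4 6 9)|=5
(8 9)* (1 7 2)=[0, 7, 1, 3, 4, 5, 6, 2, 9, 8]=(1 7 2)(8 9)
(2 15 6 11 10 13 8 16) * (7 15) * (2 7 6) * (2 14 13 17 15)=(2 6 11 10 17 15 14 13 8 16 7)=[0, 1, 6, 3, 4, 5, 11, 2, 16, 9, 17, 10, 12, 8, 13, 14, 7, 15]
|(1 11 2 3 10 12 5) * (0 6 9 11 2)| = |(0 6 9 11)(1 2 3 10 12 5)| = 12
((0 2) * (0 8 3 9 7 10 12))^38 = (0 10 9 8)(2 12 7 3)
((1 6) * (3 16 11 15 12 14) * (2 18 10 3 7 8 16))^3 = (1 6)(2 3 10 18)(7 11 14 16 12 8 15) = ((1 6)(2 18 10 3)(7 8 16 11 15 12 14))^3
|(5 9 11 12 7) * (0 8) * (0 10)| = |(0 8 10)(5 9 11 12 7)| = 15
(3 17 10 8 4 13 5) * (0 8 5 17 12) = (0 8 4 13 17 10 5 3 12) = [8, 1, 2, 12, 13, 3, 6, 7, 4, 9, 5, 11, 0, 17, 14, 15, 16, 10]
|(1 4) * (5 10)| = 2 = |(1 4)(5 10)|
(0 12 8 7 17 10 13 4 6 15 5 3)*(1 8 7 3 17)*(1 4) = (0 12 7 4 6 15 5 17 10 13 1 8 3) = [12, 8, 2, 0, 6, 17, 15, 4, 3, 9, 13, 11, 7, 1, 14, 5, 16, 10]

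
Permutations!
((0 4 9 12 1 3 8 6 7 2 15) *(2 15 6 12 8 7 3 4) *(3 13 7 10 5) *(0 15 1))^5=(15)(0 1)(2 4)(3 5 10)(6 9)(7 12)(8 13)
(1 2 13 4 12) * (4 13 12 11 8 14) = [0, 2, 12, 3, 11, 5, 6, 7, 14, 9, 10, 8, 1, 13, 4] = (1 2 12)(4 11 8 14)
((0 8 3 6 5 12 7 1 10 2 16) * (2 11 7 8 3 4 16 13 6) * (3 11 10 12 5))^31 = ((0 11 7 1 12 8 4 16)(2 13 6 3))^31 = (0 16 4 8 12 1 7 11)(2 3 6 13)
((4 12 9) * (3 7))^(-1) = ((3 7)(4 12 9))^(-1) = (3 7)(4 9 12)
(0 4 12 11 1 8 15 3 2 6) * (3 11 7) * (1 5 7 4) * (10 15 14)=(0 1 8 14 10 15 11 5 7 3 2 6)(4 12)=[1, 8, 6, 2, 12, 7, 0, 3, 14, 9, 15, 5, 4, 13, 10, 11]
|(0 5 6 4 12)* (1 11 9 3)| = 20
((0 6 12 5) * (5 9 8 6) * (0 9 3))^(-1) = ((0 5 9 8 6 12 3))^(-1) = (0 3 12 6 8 9 5)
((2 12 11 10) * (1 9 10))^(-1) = ((1 9 10 2 12 11))^(-1) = (1 11 12 2 10 9)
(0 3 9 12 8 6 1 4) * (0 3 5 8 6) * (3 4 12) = [5, 12, 2, 9, 4, 8, 1, 7, 0, 3, 10, 11, 6] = (0 5 8)(1 12 6)(3 9)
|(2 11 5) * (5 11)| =|(11)(2 5)| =2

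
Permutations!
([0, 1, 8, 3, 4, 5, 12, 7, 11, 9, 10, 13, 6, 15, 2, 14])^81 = (2 13)(6 12)(8 15)(11 14)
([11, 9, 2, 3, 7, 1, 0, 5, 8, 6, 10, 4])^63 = (0 6 9 1 5 7 4 11)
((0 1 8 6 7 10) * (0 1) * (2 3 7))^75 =(1 7 2 8 10 3 6)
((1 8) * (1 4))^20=(1 4 8)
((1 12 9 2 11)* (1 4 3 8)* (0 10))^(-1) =((0 10)(1 12 9 2 11 4 3 8))^(-1) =(0 10)(1 8 3 4 11 2 9 12)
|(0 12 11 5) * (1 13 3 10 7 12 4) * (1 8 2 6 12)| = 40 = |(0 4 8 2 6 12 11 5)(1 13 3 10 7)|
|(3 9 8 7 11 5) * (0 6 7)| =8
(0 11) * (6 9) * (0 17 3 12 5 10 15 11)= (3 12 5 10 15 11 17)(6 9)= [0, 1, 2, 12, 4, 10, 9, 7, 8, 6, 15, 17, 5, 13, 14, 11, 16, 3]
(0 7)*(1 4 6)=(0 7)(1 4 6)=[7, 4, 2, 3, 6, 5, 1, 0]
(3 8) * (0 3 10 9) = (0 3 8 10 9) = [3, 1, 2, 8, 4, 5, 6, 7, 10, 0, 9]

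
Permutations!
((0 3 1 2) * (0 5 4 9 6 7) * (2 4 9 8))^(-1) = ((0 3 1 4 8 2 5 9 6 7))^(-1) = (0 7 6 9 5 2 8 4 1 3)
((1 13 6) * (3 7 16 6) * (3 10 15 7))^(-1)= ((1 13 10 15 7 16 6))^(-1)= (1 6 16 7 15 10 13)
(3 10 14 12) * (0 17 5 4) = [17, 1, 2, 10, 0, 4, 6, 7, 8, 9, 14, 11, 3, 13, 12, 15, 16, 5] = (0 17 5 4)(3 10 14 12)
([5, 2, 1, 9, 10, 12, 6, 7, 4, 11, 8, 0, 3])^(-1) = [11, 2, 1, 12, 8, 0, 6, 7, 10, 3, 4, 9, 5]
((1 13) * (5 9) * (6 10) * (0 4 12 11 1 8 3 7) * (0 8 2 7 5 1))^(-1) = (0 11 12 4)(1 9 5 3 8 7 2 13)(6 10)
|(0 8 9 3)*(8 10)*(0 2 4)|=|(0 10 8 9 3 2 4)|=7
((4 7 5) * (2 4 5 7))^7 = ((7)(2 4))^7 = (7)(2 4)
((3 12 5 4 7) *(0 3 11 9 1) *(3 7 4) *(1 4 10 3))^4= ((0 7 11 9 4 10 3 12 5 1))^4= (0 4 5 11 3)(1 9 12 7 10)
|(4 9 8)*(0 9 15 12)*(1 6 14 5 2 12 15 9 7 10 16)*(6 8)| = 13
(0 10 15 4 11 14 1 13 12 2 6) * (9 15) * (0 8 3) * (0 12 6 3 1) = (0 10 9 15 4 11 14)(1 13 6 8)(2 3 12) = [10, 13, 3, 12, 11, 5, 8, 7, 1, 15, 9, 14, 2, 6, 0, 4]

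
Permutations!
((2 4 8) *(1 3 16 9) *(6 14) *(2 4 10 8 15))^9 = (1 3 16 9)(2 15 4 8 10)(6 14)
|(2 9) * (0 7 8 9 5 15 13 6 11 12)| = 11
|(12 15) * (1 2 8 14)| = 4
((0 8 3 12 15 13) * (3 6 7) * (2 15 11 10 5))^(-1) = (0 13 15 2 5 10 11 12 3 7 6 8)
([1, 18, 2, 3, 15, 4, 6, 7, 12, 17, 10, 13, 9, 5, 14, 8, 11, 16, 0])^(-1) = [18, 0, 2, 3, 5, 13, 6, 7, 15, 12, 10, 16, 8, 11, 14, 4, 17, 9, 1]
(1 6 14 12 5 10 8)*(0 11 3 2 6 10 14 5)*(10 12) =(0 11 3 2 6 5 14 10 8 1 12) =[11, 12, 6, 2, 4, 14, 5, 7, 1, 9, 8, 3, 0, 13, 10]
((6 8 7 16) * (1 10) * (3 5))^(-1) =(1 10)(3 5)(6 16 7 8)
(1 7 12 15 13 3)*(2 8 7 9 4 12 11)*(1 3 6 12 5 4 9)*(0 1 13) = (0 1 13 6 12 15)(2 8 7 11)(4 5) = [1, 13, 8, 3, 5, 4, 12, 11, 7, 9, 10, 2, 15, 6, 14, 0]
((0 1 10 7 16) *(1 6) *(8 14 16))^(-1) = (0 16 14 8 7 10 1 6)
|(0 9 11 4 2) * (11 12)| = 6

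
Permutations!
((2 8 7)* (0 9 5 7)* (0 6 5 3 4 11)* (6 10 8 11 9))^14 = ((0 6 5 7 2 11)(3 4 9)(8 10))^14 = (0 5 2)(3 9 4)(6 7 11)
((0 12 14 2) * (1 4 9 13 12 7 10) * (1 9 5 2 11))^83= (0 2 5 4 1 11 14 12 13 9 10 7)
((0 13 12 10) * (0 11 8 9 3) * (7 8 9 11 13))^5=((0 7 8 11 9 3)(10 13 12))^5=(0 3 9 11 8 7)(10 12 13)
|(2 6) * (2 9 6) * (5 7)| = |(5 7)(6 9)| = 2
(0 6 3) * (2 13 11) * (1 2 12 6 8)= (0 8 1 2 13 11 12 6 3)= [8, 2, 13, 0, 4, 5, 3, 7, 1, 9, 10, 12, 6, 11]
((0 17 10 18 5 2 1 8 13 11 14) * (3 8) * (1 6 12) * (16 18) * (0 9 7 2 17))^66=(5 17 10 16 18)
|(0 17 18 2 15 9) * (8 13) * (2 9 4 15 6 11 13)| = |(0 17 18 9)(2 6 11 13 8)(4 15)| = 20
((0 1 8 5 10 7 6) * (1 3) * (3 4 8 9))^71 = (0 4 8 5 10 7 6)(1 3 9)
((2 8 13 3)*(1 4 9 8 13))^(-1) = (1 8 9 4)(2 3 13)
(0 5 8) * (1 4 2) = (0 5 8)(1 4 2) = [5, 4, 1, 3, 2, 8, 6, 7, 0]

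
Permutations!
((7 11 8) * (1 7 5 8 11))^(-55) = (11)(1 7)(5 8)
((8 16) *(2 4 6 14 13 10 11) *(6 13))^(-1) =((2 4 13 10 11)(6 14)(8 16))^(-1) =(2 11 10 13 4)(6 14)(8 16)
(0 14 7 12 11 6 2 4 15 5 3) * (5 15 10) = (15)(0 14 7 12 11 6 2 4 10 5 3) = [14, 1, 4, 0, 10, 3, 2, 12, 8, 9, 5, 6, 11, 13, 7, 15]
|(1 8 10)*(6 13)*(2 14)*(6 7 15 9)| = |(1 8 10)(2 14)(6 13 7 15 9)| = 30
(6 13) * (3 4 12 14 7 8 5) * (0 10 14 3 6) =(0 10 14 7 8 5 6 13)(3 4 12) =[10, 1, 2, 4, 12, 6, 13, 8, 5, 9, 14, 11, 3, 0, 7]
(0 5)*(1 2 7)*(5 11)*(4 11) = (0 4 11 5)(1 2 7) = [4, 2, 7, 3, 11, 0, 6, 1, 8, 9, 10, 5]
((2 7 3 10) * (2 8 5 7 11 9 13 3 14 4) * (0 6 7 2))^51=(0 6 7 14 4)(2 13 8 11 3 5 9 10)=((0 6 7 14 4)(2 11 9 13 3 10 8 5))^51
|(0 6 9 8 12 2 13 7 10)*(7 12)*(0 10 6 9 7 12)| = 6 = |(0 9 8 12 2 13)(6 7)|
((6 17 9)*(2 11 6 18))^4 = (2 9 6)(11 18 17)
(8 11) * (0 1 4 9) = (0 1 4 9)(8 11) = [1, 4, 2, 3, 9, 5, 6, 7, 11, 0, 10, 8]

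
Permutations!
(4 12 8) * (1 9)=(1 9)(4 12 8)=[0, 9, 2, 3, 12, 5, 6, 7, 4, 1, 10, 11, 8]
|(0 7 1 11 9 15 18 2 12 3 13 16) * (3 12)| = 11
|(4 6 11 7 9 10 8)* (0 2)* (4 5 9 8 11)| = 6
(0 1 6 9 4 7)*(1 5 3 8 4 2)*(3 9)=[5, 6, 1, 8, 7, 9, 3, 0, 4, 2]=(0 5 9 2 1 6 3 8 4 7)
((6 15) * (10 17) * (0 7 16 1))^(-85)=(0 1 16 7)(6 15)(10 17)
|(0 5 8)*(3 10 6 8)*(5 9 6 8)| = |(0 9 6 5 3 10 8)| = 7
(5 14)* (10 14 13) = (5 13 10 14) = [0, 1, 2, 3, 4, 13, 6, 7, 8, 9, 14, 11, 12, 10, 5]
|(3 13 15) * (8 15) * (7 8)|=|(3 13 7 8 15)|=5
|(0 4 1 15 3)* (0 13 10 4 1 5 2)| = |(0 1 15 3 13 10 4 5 2)| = 9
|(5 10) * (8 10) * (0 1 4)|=3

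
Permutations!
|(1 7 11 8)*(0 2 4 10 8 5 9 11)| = 21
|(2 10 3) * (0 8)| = |(0 8)(2 10 3)| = 6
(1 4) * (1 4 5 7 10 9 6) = [0, 5, 2, 3, 4, 7, 1, 10, 8, 6, 9] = (1 5 7 10 9 6)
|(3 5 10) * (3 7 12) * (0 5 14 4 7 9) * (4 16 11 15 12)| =|(0 5 10 9)(3 14 16 11 15 12)(4 7)| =12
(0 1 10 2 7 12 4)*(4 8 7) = (0 1 10 2 4)(7 12 8) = [1, 10, 4, 3, 0, 5, 6, 12, 7, 9, 2, 11, 8]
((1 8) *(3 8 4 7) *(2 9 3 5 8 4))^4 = (1 4)(2 7)(3 8)(5 9)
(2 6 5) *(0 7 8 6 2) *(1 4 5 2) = [7, 4, 1, 3, 5, 0, 2, 8, 6] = (0 7 8 6 2 1 4 5)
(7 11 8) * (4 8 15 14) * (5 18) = (4 8 7 11 15 14)(5 18) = [0, 1, 2, 3, 8, 18, 6, 11, 7, 9, 10, 15, 12, 13, 4, 14, 16, 17, 5]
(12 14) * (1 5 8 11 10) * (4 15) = [0, 5, 2, 3, 15, 8, 6, 7, 11, 9, 1, 10, 14, 13, 12, 4] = (1 5 8 11 10)(4 15)(12 14)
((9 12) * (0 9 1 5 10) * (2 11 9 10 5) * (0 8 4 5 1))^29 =(0 12 9 11 2 1 5 4 8 10)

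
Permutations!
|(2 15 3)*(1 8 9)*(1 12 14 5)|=|(1 8 9 12 14 5)(2 15 3)|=6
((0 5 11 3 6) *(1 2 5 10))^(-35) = (0 11 1 6 5 10 3 2)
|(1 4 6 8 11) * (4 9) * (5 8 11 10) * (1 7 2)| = 21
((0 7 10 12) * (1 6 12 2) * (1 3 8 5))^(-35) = (0 8)(1 10)(2 6)(3 12)(5 7)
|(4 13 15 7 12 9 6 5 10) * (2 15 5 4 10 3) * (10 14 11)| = |(2 15 7 12 9 6 4 13 5 3)(10 14 11)| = 30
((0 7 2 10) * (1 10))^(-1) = ((0 7 2 1 10))^(-1) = (0 10 1 2 7)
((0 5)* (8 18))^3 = (0 5)(8 18)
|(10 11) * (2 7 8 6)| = 4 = |(2 7 8 6)(10 11)|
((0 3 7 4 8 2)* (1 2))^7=(8)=((0 3 7 4 8 1 2))^7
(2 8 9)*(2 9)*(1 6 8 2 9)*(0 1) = (0 1 6 8 9) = [1, 6, 2, 3, 4, 5, 8, 7, 9, 0]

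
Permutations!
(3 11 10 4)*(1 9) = [0, 9, 2, 11, 3, 5, 6, 7, 8, 1, 4, 10] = (1 9)(3 11 10 4)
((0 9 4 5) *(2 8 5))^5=(0 5 8 2 4 9)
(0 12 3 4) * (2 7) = (0 12 3 4)(2 7) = [12, 1, 7, 4, 0, 5, 6, 2, 8, 9, 10, 11, 3]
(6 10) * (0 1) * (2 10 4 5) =(0 1)(2 10 6 4 5) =[1, 0, 10, 3, 5, 2, 4, 7, 8, 9, 6]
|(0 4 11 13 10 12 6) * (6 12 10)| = 5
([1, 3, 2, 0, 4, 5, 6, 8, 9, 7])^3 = [0, 1, 2, 3, 4, 5, 6, 7, 8, 9]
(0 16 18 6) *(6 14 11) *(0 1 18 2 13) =(0 16 2 13)(1 18 14 11 6) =[16, 18, 13, 3, 4, 5, 1, 7, 8, 9, 10, 6, 12, 0, 11, 15, 2, 17, 14]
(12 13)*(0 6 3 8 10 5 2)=[6, 1, 0, 8, 4, 2, 3, 7, 10, 9, 5, 11, 13, 12]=(0 6 3 8 10 5 2)(12 13)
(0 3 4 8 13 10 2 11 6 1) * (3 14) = (0 14 3 4 8 13 10 2 11 6 1) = [14, 0, 11, 4, 8, 5, 1, 7, 13, 9, 2, 6, 12, 10, 3]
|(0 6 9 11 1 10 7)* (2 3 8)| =|(0 6 9 11 1 10 7)(2 3 8)| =21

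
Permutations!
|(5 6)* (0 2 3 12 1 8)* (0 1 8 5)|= 8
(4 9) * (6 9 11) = (4 11 6 9) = [0, 1, 2, 3, 11, 5, 9, 7, 8, 4, 10, 6]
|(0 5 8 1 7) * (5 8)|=|(0 8 1 7)|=4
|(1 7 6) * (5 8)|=6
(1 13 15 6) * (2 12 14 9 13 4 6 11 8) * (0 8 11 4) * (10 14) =(0 8 2 12 10 14 9 13 15 4 6 1) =[8, 0, 12, 3, 6, 5, 1, 7, 2, 13, 14, 11, 10, 15, 9, 4]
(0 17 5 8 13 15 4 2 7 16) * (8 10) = (0 17 5 10 8 13 15 4 2 7 16) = [17, 1, 7, 3, 2, 10, 6, 16, 13, 9, 8, 11, 12, 15, 14, 4, 0, 5]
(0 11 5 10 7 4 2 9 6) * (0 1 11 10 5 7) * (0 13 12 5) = [10, 11, 9, 3, 2, 0, 1, 4, 8, 6, 13, 7, 5, 12] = (0 10 13 12 5)(1 11 7 4 2 9 6)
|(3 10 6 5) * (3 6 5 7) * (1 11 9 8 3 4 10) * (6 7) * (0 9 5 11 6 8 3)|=|(0 9 3 1 6 8)(4 10 11 5 7)|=30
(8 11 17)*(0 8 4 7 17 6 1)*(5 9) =[8, 0, 2, 3, 7, 9, 1, 17, 11, 5, 10, 6, 12, 13, 14, 15, 16, 4] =(0 8 11 6 1)(4 7 17)(5 9)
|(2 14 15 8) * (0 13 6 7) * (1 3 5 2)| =28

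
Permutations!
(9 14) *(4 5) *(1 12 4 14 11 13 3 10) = (1 12 4 5 14 9 11 13 3 10) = [0, 12, 2, 10, 5, 14, 6, 7, 8, 11, 1, 13, 4, 3, 9]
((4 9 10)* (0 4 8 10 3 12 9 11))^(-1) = (0 11 4)(3 9 12)(8 10)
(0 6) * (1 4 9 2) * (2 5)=(0 6)(1 4 9 5 2)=[6, 4, 1, 3, 9, 2, 0, 7, 8, 5]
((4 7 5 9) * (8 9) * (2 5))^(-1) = (2 7 4 9 8 5)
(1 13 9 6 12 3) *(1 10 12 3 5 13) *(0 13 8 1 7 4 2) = (0 13 9 6 3 10 12 5 8 1 7 4 2) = [13, 7, 0, 10, 2, 8, 3, 4, 1, 6, 12, 11, 5, 9]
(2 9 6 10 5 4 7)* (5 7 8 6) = (2 9 5 4 8 6 10 7) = [0, 1, 9, 3, 8, 4, 10, 2, 6, 5, 7]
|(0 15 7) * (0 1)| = 4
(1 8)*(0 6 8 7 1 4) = (0 6 8 4)(1 7) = [6, 7, 2, 3, 0, 5, 8, 1, 4]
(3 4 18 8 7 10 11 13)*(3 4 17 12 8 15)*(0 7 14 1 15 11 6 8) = [7, 15, 2, 17, 18, 5, 8, 10, 14, 9, 6, 13, 0, 4, 1, 3, 16, 12, 11] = (0 7 10 6 8 14 1 15 3 17 12)(4 18 11 13)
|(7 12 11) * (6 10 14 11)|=6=|(6 10 14 11 7 12)|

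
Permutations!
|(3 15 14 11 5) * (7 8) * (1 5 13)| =|(1 5 3 15 14 11 13)(7 8)| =14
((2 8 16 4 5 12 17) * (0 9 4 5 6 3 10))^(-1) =(0 10 3 6 4 9)(2 17 12 5 16 8)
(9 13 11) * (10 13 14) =(9 14 10 13 11) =[0, 1, 2, 3, 4, 5, 6, 7, 8, 14, 13, 9, 12, 11, 10]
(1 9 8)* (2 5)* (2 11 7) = (1 9 8)(2 5 11 7) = [0, 9, 5, 3, 4, 11, 6, 2, 1, 8, 10, 7]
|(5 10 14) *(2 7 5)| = 5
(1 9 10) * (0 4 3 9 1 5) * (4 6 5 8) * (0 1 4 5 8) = (0 6 8 5 1 4 3 9 10) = [6, 4, 2, 9, 3, 1, 8, 7, 5, 10, 0]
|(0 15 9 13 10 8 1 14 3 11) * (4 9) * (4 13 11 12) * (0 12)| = 8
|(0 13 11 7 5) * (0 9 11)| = 4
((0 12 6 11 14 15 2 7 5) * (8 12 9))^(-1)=((0 9 8 12 6 11 14 15 2 7 5))^(-1)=(0 5 7 2 15 14 11 6 12 8 9)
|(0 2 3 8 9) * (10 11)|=10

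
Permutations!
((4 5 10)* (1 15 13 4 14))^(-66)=(1 5 15 10 13 14 4)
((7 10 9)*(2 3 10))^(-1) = (2 7 9 10 3)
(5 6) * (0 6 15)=[6, 1, 2, 3, 4, 15, 5, 7, 8, 9, 10, 11, 12, 13, 14, 0]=(0 6 5 15)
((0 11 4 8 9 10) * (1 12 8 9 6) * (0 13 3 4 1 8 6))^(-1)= ((0 11 1 12 6 8)(3 4 9 10 13))^(-1)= (0 8 6 12 1 11)(3 13 10 9 4)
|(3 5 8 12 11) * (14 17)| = |(3 5 8 12 11)(14 17)| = 10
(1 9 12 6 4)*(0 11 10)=(0 11 10)(1 9 12 6 4)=[11, 9, 2, 3, 1, 5, 4, 7, 8, 12, 0, 10, 6]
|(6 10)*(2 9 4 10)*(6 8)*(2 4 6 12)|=7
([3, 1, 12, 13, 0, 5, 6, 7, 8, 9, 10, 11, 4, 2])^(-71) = (0 3 13 2 12 4)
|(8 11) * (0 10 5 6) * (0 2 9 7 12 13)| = |(0 10 5 6 2 9 7 12 13)(8 11)| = 18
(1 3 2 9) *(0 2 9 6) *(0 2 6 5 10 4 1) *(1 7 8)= (0 6 2 5 10 4 7 8 1 3 9)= [6, 3, 5, 9, 7, 10, 2, 8, 1, 0, 4]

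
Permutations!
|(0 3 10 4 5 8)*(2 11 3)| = 8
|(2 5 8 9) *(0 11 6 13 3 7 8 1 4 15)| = |(0 11 6 13 3 7 8 9 2 5 1 4 15)| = 13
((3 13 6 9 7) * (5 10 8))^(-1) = (3 7 9 6 13)(5 8 10)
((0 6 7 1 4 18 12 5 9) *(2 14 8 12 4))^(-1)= ((0 6 7 1 2 14 8 12 5 9)(4 18))^(-1)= (0 9 5 12 8 14 2 1 7 6)(4 18)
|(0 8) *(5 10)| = 2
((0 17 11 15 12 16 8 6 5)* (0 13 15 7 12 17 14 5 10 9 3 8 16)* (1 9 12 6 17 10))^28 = (1 17)(3 7)(6 8)(9 11) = ((0 14 5 13 15 10 12)(1 9 3 8 17 11 7 6))^28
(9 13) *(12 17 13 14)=[0, 1, 2, 3, 4, 5, 6, 7, 8, 14, 10, 11, 17, 9, 12, 15, 16, 13]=(9 14 12 17 13)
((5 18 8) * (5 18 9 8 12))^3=((5 9 8 18 12))^3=(5 18 9 12 8)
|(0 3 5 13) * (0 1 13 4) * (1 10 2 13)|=12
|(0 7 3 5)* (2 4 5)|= 6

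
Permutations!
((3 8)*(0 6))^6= (8)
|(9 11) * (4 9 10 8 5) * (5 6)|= 7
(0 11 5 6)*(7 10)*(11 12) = (0 12 11 5 6)(7 10) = [12, 1, 2, 3, 4, 6, 0, 10, 8, 9, 7, 5, 11]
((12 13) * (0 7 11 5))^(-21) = ((0 7 11 5)(12 13))^(-21) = (0 5 11 7)(12 13)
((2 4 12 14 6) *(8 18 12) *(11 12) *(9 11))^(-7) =((2 4 8 18 9 11 12 14 6))^(-7) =(2 8 9 12 6 4 18 11 14)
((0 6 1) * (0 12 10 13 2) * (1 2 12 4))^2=(0 2 6)(10 12 13)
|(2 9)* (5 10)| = |(2 9)(5 10)| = 2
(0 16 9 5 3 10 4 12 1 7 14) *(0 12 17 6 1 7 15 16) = [0, 15, 2, 10, 17, 3, 1, 14, 8, 5, 4, 11, 7, 13, 12, 16, 9, 6] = (1 15 16 9 5 3 10 4 17 6)(7 14 12)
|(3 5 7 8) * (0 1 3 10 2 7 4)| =|(0 1 3 5 4)(2 7 8 10)| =20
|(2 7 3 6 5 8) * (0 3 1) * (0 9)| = |(0 3 6 5 8 2 7 1 9)| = 9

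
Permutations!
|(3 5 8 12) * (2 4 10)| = |(2 4 10)(3 5 8 12)| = 12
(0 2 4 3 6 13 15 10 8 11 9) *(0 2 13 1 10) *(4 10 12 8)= [13, 12, 10, 6, 3, 5, 1, 7, 11, 2, 4, 9, 8, 15, 14, 0]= (0 13 15)(1 12 8 11 9 2 10 4 3 6)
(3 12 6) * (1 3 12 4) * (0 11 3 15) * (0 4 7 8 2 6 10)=(0 11 3 7 8 2 6 12 10)(1 15 4)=[11, 15, 6, 7, 1, 5, 12, 8, 2, 9, 0, 3, 10, 13, 14, 4]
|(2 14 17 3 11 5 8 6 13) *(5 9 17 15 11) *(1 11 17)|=|(1 11 9)(2 14 15 17 3 5 8 6 13)|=9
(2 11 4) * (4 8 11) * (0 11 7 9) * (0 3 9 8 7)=(0 11 7 8)(2 4)(3 9)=[11, 1, 4, 9, 2, 5, 6, 8, 0, 3, 10, 7]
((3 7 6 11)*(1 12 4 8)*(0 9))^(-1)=((0 9)(1 12 4 8)(3 7 6 11))^(-1)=(0 9)(1 8 4 12)(3 11 6 7)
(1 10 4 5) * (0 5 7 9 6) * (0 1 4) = (0 5 4 7 9 6 1 10) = [5, 10, 2, 3, 7, 4, 1, 9, 8, 6, 0]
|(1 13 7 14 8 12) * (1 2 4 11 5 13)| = |(2 4 11 5 13 7 14 8 12)| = 9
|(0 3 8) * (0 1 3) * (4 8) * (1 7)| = 5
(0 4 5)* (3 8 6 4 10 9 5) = (0 10 9 5)(3 8 6 4) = [10, 1, 2, 8, 3, 0, 4, 7, 6, 5, 9]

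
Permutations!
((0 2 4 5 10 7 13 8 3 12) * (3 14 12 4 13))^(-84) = ((0 2 13 8 14 12)(3 4 5 10 7))^(-84) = (14)(3 4 5 10 7)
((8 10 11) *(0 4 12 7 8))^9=(0 12 8 11 4 7 10)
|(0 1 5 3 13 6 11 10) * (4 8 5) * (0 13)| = 12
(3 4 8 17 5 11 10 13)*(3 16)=(3 4 8 17 5 11 10 13 16)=[0, 1, 2, 4, 8, 11, 6, 7, 17, 9, 13, 10, 12, 16, 14, 15, 3, 5]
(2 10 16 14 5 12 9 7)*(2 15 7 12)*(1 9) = (1 9 12)(2 10 16 14 5)(7 15) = [0, 9, 10, 3, 4, 2, 6, 15, 8, 12, 16, 11, 1, 13, 5, 7, 14]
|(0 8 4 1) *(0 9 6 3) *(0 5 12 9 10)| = |(0 8 4 1 10)(3 5 12 9 6)| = 5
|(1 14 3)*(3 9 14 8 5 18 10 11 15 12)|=|(1 8 5 18 10 11 15 12 3)(9 14)|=18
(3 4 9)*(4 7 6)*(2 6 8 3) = [0, 1, 6, 7, 9, 5, 4, 8, 3, 2] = (2 6 4 9)(3 7 8)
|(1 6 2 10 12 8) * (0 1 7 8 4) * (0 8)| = |(0 1 6 2 10 12 4 8 7)| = 9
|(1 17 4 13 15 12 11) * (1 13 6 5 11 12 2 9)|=|(1 17 4 6 5 11 13 15 2 9)|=10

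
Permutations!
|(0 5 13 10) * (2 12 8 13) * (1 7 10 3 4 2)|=|(0 5 1 7 10)(2 12 8 13 3 4)|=30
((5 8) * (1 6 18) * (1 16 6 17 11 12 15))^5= ((1 17 11 12 15)(5 8)(6 18 16))^5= (5 8)(6 16 18)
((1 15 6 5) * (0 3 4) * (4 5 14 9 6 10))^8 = (0 3 5 1 15 10 4)(6 9 14)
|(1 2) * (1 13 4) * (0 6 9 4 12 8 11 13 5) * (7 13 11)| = 28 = |(0 6 9 4 1 2 5)(7 13 12 8)|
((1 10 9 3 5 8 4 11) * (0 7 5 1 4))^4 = ((0 7 5 8)(1 10 9 3)(4 11))^4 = (11)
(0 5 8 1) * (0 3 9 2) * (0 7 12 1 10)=(0 5 8 10)(1 3 9 2 7 12)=[5, 3, 7, 9, 4, 8, 6, 12, 10, 2, 0, 11, 1]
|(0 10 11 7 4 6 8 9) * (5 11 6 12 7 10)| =21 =|(0 5 11 10 6 8 9)(4 12 7)|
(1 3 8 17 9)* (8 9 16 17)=(1 3 9)(16 17)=[0, 3, 2, 9, 4, 5, 6, 7, 8, 1, 10, 11, 12, 13, 14, 15, 17, 16]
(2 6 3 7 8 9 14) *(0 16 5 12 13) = (0 16 5 12 13)(2 6 3 7 8 9 14) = [16, 1, 6, 7, 4, 12, 3, 8, 9, 14, 10, 11, 13, 0, 2, 15, 5]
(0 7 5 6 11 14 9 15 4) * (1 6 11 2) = (0 7 5 11 14 9 15 4)(1 6 2) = [7, 6, 1, 3, 0, 11, 2, 5, 8, 15, 10, 14, 12, 13, 9, 4]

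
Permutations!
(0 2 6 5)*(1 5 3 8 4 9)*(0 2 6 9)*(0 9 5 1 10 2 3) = (0 6)(2 5 3 8 4 9 10) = [6, 1, 5, 8, 9, 3, 0, 7, 4, 10, 2]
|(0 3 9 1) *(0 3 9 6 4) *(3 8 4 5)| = 15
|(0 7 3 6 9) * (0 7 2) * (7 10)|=10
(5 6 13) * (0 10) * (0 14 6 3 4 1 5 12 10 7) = [7, 5, 2, 4, 1, 3, 13, 0, 8, 9, 14, 11, 10, 12, 6] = (0 7)(1 5 3 4)(6 13 12 10 14)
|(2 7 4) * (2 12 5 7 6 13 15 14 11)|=12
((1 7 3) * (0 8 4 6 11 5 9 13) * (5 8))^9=(0 5 9 13)(4 6 11 8)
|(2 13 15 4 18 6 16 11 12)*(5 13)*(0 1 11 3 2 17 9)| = |(0 1 11 12 17 9)(2 5 13 15 4 18 6 16 3)| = 18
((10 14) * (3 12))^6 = (14)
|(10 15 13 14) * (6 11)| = 4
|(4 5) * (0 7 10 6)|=4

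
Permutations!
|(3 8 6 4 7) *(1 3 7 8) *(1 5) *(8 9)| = |(1 3 5)(4 9 8 6)| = 12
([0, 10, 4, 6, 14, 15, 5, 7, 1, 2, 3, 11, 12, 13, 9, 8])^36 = [0, 10, 2, 6, 4, 15, 5, 7, 1, 9, 3, 11, 12, 13, 14, 8]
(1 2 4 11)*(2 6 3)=(1 6 3 2 4 11)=[0, 6, 4, 2, 11, 5, 3, 7, 8, 9, 10, 1]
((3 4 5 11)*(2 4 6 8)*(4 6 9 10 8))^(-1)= ((2 6 4 5 11 3 9 10 8))^(-1)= (2 8 10 9 3 11 5 4 6)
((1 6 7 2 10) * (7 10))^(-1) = ((1 6 10)(2 7))^(-1) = (1 10 6)(2 7)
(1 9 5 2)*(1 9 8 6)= (1 8 6)(2 9 5)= [0, 8, 9, 3, 4, 2, 1, 7, 6, 5]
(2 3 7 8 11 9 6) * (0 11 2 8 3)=(0 11 9 6 8 2)(3 7)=[11, 1, 0, 7, 4, 5, 8, 3, 2, 6, 10, 9]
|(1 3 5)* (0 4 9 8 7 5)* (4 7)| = 15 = |(0 7 5 1 3)(4 9 8)|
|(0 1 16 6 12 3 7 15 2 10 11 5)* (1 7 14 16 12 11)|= |(0 7 15 2 10 1 12 3 14 16 6 11 5)|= 13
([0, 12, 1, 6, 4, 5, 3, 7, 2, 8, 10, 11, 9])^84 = (1 2 8 9 12)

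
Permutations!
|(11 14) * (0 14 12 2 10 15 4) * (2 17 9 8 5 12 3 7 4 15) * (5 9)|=|(0 14 11 3 7 4)(2 10)(5 12 17)(8 9)|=6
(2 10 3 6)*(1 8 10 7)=(1 8 10 3 6 2 7)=[0, 8, 7, 6, 4, 5, 2, 1, 10, 9, 3]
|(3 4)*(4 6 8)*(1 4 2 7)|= |(1 4 3 6 8 2 7)|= 7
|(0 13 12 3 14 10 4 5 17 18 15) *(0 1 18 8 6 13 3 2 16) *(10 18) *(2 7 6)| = 52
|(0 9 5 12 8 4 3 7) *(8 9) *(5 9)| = 10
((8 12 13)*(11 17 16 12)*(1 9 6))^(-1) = (1 6 9)(8 13 12 16 17 11)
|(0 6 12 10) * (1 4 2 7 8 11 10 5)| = 11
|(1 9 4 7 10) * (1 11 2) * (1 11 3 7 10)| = |(1 9 4 10 3 7)(2 11)| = 6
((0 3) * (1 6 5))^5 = ((0 3)(1 6 5))^5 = (0 3)(1 5 6)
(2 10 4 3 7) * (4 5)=(2 10 5 4 3 7)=[0, 1, 10, 7, 3, 4, 6, 2, 8, 9, 5]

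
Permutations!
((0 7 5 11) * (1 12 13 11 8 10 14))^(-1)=(0 11 13 12 1 14 10 8 5 7)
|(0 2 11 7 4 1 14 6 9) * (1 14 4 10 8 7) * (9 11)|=15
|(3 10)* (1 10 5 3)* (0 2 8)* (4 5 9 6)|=30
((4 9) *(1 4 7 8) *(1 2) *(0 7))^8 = ((0 7 8 2 1 4 9))^8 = (0 7 8 2 1 4 9)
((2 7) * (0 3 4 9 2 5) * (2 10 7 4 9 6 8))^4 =(0 7 9)(3 5 10)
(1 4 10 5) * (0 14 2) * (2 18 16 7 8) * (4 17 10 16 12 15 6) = (0 14 18 12 15 6 4 16 7 8 2)(1 17 10 5) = [14, 17, 0, 3, 16, 1, 4, 8, 2, 9, 5, 11, 15, 13, 18, 6, 7, 10, 12]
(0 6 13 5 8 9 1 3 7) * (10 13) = (0 6 10 13 5 8 9 1 3 7) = [6, 3, 2, 7, 4, 8, 10, 0, 9, 1, 13, 11, 12, 5]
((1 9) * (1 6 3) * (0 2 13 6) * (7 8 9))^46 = (0 2 13 6 3 1 7 8 9)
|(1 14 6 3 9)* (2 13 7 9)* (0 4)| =|(0 4)(1 14 6 3 2 13 7 9)| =8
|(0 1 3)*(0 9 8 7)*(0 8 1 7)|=|(0 7 8)(1 3 9)|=3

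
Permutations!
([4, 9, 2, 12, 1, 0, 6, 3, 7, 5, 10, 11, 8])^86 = (0 4 1 9 5)(3 8)(7 12)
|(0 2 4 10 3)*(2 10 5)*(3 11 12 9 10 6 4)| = |(0 6 4 5 2 3)(9 10 11 12)| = 12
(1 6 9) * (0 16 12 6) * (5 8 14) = (0 16 12 6 9 1)(5 8 14) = [16, 0, 2, 3, 4, 8, 9, 7, 14, 1, 10, 11, 6, 13, 5, 15, 12]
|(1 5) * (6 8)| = 2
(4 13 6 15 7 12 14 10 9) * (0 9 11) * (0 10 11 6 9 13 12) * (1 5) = (0 13 9 4 12 14 11 10 6 15 7)(1 5) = [13, 5, 2, 3, 12, 1, 15, 0, 8, 4, 6, 10, 14, 9, 11, 7]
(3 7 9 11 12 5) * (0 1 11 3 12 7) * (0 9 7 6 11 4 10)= (0 1 4 10)(3 9)(5 12)(6 11)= [1, 4, 2, 9, 10, 12, 11, 7, 8, 3, 0, 6, 5]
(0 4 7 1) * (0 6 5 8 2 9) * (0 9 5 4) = (9)(1 6 4 7)(2 5 8) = [0, 6, 5, 3, 7, 8, 4, 1, 2, 9]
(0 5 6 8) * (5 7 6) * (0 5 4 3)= (0 7 6 8 5 4 3)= [7, 1, 2, 0, 3, 4, 8, 6, 5]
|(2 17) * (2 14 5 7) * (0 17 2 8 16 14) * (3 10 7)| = 14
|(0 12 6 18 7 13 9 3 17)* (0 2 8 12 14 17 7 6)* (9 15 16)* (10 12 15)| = 26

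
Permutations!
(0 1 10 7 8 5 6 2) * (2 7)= (0 1 10 2)(5 6 7 8)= [1, 10, 0, 3, 4, 6, 7, 8, 5, 9, 2]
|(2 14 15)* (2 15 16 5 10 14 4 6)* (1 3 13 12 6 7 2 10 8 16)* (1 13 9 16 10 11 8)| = |(1 3 9 16 5)(2 4 7)(6 11 8 10 14 13 12)| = 105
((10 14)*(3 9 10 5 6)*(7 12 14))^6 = ((3 9 10 7 12 14 5 6))^6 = (3 5 12 10)(6 14 7 9)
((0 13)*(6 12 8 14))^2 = (6 8)(12 14)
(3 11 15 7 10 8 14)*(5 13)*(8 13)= [0, 1, 2, 11, 4, 8, 6, 10, 14, 9, 13, 15, 12, 5, 3, 7]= (3 11 15 7 10 13 5 8 14)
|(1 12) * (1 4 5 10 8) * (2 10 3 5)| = 6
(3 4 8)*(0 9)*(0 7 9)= (3 4 8)(7 9)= [0, 1, 2, 4, 8, 5, 6, 9, 3, 7]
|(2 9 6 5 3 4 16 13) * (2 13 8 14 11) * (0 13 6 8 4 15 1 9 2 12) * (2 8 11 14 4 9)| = |(0 13 6 5 3 15 1 2 8 4 16 9 11 12)| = 14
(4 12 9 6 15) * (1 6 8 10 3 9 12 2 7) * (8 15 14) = (1 6 14 8 10 3 9 15 4 2 7) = [0, 6, 7, 9, 2, 5, 14, 1, 10, 15, 3, 11, 12, 13, 8, 4]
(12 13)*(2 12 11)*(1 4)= [0, 4, 12, 3, 1, 5, 6, 7, 8, 9, 10, 2, 13, 11]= (1 4)(2 12 13 11)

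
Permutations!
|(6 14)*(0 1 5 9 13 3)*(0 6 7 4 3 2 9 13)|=30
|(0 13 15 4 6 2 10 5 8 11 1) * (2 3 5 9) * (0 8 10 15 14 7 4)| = 12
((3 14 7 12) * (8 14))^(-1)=(3 12 7 14 8)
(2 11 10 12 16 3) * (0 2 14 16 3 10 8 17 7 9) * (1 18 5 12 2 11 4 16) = (0 11 8 17 7 9)(1 18 5 12 3 14)(2 4 16 10) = [11, 18, 4, 14, 16, 12, 6, 9, 17, 0, 2, 8, 3, 13, 1, 15, 10, 7, 5]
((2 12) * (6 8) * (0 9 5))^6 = (12)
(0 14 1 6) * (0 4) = (0 14 1 6 4) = [14, 6, 2, 3, 0, 5, 4, 7, 8, 9, 10, 11, 12, 13, 1]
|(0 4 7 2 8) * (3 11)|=10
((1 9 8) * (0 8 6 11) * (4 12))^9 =(0 9)(1 11)(4 12)(6 8)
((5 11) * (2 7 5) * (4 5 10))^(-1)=((2 7 10 4 5 11))^(-1)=(2 11 5 4 10 7)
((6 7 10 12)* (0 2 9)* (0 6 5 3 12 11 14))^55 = (0 14 11 10 7 6 9 2)(3 12 5)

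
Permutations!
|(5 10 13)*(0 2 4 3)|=|(0 2 4 3)(5 10 13)|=12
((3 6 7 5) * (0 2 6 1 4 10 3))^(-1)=((0 2 6 7 5)(1 4 10 3))^(-1)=(0 5 7 6 2)(1 3 10 4)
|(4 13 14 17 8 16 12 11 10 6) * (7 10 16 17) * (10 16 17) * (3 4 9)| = 13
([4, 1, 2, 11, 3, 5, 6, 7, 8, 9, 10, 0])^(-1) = [11, 1, 2, 4, 0, 5, 6, 7, 8, 9, 10, 3]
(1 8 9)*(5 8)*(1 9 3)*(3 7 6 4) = (9)(1 5 8 7 6 4 3) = [0, 5, 2, 1, 3, 8, 4, 6, 7, 9]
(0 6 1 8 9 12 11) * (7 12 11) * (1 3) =(0 6 3 1 8 9 11)(7 12) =[6, 8, 2, 1, 4, 5, 3, 12, 9, 11, 10, 0, 7]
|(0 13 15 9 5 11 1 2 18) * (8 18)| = 10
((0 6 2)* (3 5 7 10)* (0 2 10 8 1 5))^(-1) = ((0 6 10 3)(1 5 7 8))^(-1) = (0 3 10 6)(1 8 7 5)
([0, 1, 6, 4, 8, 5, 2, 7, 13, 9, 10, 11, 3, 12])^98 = [0, 1, 2, 13, 12, 5, 6, 7, 3, 9, 10, 11, 8, 4]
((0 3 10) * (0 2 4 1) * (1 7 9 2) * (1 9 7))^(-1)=((0 3 10 9 2 4 1))^(-1)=(0 1 4 2 9 10 3)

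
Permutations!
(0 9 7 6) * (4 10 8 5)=(0 9 7 6)(4 10 8 5)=[9, 1, 2, 3, 10, 4, 0, 6, 5, 7, 8]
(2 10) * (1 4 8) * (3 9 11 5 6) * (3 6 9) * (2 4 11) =(1 11 5 9 2 10 4 8) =[0, 11, 10, 3, 8, 9, 6, 7, 1, 2, 4, 5]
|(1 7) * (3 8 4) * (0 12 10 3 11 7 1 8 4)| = |(0 12 10 3 4 11 7 8)| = 8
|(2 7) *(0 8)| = 2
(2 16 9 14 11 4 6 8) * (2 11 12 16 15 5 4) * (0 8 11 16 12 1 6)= (0 8 16 9 14 1 6 11 2 15 5 4)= [8, 6, 15, 3, 0, 4, 11, 7, 16, 14, 10, 2, 12, 13, 1, 5, 9]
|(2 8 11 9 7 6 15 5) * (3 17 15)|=|(2 8 11 9 7 6 3 17 15 5)|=10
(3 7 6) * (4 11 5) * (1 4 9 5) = (1 4 11)(3 7 6)(5 9) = [0, 4, 2, 7, 11, 9, 3, 6, 8, 5, 10, 1]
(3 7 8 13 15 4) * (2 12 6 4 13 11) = (2 12 6 4 3 7 8 11)(13 15) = [0, 1, 12, 7, 3, 5, 4, 8, 11, 9, 10, 2, 6, 15, 14, 13]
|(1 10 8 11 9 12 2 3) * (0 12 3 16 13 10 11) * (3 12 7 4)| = 13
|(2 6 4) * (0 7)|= 6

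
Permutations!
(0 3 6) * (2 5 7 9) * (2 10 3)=(0 2 5 7 9 10 3 6)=[2, 1, 5, 6, 4, 7, 0, 9, 8, 10, 3]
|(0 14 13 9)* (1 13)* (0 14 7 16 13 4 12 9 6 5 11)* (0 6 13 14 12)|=6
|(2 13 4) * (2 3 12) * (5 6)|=|(2 13 4 3 12)(5 6)|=10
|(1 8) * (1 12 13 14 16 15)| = |(1 8 12 13 14 16 15)| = 7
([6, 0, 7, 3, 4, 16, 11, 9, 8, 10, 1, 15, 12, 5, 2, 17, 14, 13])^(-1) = [1, 10, 14, 3, 4, 13, 0, 2, 8, 7, 9, 6, 12, 17, 16, 11, 5, 15]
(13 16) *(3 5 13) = (3 5 13 16) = [0, 1, 2, 5, 4, 13, 6, 7, 8, 9, 10, 11, 12, 16, 14, 15, 3]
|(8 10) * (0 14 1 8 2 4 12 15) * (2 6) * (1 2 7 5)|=|(0 14 2 4 12 15)(1 8 10 6 7 5)|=6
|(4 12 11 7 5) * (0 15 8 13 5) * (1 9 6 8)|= |(0 15 1 9 6 8 13 5 4 12 11 7)|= 12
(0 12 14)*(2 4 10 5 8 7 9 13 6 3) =(0 12 14)(2 4 10 5 8 7 9 13 6 3) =[12, 1, 4, 2, 10, 8, 3, 9, 7, 13, 5, 11, 14, 6, 0]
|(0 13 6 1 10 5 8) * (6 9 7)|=9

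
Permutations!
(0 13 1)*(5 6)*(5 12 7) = (0 13 1)(5 6 12 7) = [13, 0, 2, 3, 4, 6, 12, 5, 8, 9, 10, 11, 7, 1]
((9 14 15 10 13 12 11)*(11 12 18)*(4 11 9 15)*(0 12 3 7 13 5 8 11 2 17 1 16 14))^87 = (0 7 9 3 18 12 13)(1 4)(2 16)(5 11 10 8 15)(14 17)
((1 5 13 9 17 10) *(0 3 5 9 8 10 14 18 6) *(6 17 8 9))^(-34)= (0 5 9 10 6 3 13 8 1)(14 17 18)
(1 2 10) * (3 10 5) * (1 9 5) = (1 2)(3 10 9 5) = [0, 2, 1, 10, 4, 3, 6, 7, 8, 5, 9]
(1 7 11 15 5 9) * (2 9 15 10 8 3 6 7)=(1 2 9)(3 6 7 11 10 8)(5 15)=[0, 2, 9, 6, 4, 15, 7, 11, 3, 1, 8, 10, 12, 13, 14, 5]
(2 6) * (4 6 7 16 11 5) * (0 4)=(0 4 6 2 7 16 11 5)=[4, 1, 7, 3, 6, 0, 2, 16, 8, 9, 10, 5, 12, 13, 14, 15, 11]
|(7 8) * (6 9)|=2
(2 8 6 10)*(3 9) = (2 8 6 10)(3 9) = [0, 1, 8, 9, 4, 5, 10, 7, 6, 3, 2]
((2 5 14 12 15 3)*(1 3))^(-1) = ((1 3 2 5 14 12 15))^(-1) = (1 15 12 14 5 2 3)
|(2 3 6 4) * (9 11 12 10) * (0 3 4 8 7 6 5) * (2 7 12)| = 9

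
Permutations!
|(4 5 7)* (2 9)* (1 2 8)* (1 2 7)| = |(1 7 4 5)(2 9 8)| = 12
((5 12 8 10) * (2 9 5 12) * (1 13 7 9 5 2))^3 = (1 9)(2 13)(5 7)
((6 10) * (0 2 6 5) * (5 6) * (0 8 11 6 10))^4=(0 11 5)(2 6 8)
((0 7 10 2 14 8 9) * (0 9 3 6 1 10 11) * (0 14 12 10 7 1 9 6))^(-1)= ((0 1 7 11 14 8 3)(2 12 10)(6 9))^(-1)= (0 3 8 14 11 7 1)(2 10 12)(6 9)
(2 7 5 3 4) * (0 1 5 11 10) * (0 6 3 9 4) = (0 1 5 9 4 2 7 11 10 6 3) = [1, 5, 7, 0, 2, 9, 3, 11, 8, 4, 6, 10]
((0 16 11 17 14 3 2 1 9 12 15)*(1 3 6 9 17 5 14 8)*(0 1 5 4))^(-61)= ((0 16 11 4)(1 17 8 5 14 6 9 12 15)(2 3))^(-61)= (0 4 11 16)(1 8 14 9 15 17 5 6 12)(2 3)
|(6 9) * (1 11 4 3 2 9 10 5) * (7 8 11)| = 11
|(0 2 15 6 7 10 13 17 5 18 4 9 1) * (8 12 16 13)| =|(0 2 15 6 7 10 8 12 16 13 17 5 18 4 9 1)| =16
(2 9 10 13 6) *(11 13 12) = [0, 1, 9, 3, 4, 5, 2, 7, 8, 10, 12, 13, 11, 6] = (2 9 10 12 11 13 6)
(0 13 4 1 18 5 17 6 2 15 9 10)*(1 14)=[13, 18, 15, 3, 14, 17, 2, 7, 8, 10, 0, 11, 12, 4, 1, 9, 16, 6, 5]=(0 13 4 14 1 18 5 17 6 2 15 9 10)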